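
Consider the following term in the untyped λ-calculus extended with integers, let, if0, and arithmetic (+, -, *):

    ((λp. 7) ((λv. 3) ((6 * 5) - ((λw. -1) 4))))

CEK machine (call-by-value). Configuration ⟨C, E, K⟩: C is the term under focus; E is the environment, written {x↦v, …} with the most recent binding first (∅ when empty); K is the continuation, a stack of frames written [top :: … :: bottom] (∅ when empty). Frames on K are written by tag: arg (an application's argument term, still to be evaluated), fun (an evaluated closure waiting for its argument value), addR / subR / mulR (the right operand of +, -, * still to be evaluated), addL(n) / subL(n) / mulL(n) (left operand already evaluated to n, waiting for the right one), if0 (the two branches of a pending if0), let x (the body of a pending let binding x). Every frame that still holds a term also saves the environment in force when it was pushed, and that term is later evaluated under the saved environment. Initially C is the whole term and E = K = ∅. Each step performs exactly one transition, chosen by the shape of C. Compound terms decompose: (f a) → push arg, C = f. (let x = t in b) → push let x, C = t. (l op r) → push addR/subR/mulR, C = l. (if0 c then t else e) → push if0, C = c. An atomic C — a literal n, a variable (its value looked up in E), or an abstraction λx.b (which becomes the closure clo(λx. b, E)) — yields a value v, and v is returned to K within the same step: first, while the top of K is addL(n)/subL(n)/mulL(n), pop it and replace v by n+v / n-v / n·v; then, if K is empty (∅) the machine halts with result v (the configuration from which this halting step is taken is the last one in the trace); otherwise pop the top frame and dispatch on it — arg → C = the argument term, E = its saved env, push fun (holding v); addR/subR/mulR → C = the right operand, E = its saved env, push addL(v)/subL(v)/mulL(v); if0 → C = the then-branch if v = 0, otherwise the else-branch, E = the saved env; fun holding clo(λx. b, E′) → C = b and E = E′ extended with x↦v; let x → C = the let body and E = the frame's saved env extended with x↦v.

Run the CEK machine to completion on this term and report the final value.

t=0: <C=((λp. 7) ((λv. 3) ((6 * 5) - ((λw. -1) 4)))), E=∅, K=∅>
t=1: <C=(λp. 7), E=∅, K=[arg]>
t=2: <C=((λv. 3) ((6 * 5) - ((λw. -1) 4))), E=∅, K=[fun]>
t=3: <C=(λv. 3), E=∅, K=[arg :: fun]>
t=4: <C=((6 * 5) - ((λw. -1) 4)), E=∅, K=[fun :: fun]>
t=5: <C=(6 * 5), E=∅, K=[subR :: fun :: fun]>
t=6: <C=6, E=∅, K=[mulR :: subR :: fun :: fun]>
t=7: <C=5, E=∅, K=[mulL(6) :: subR :: fun :: fun]>
t=8: <C=((λw. -1) 4), E=∅, K=[subL(30) :: fun :: fun]>
t=9: <C=(λw. -1), E=∅, K=[arg :: subL(30) :: fun :: fun]>
t=10: <C=4, E=∅, K=[fun :: subL(30) :: fun :: fun]>
t=11: <C=-1, E={w↦4}, K=[subL(30) :: fun :: fun]>
t=12: <C=3, E={v↦31}, K=[fun]>
t=13: <C=7, E={p↦3}, K=∅>
→ final value 7

Answer: 7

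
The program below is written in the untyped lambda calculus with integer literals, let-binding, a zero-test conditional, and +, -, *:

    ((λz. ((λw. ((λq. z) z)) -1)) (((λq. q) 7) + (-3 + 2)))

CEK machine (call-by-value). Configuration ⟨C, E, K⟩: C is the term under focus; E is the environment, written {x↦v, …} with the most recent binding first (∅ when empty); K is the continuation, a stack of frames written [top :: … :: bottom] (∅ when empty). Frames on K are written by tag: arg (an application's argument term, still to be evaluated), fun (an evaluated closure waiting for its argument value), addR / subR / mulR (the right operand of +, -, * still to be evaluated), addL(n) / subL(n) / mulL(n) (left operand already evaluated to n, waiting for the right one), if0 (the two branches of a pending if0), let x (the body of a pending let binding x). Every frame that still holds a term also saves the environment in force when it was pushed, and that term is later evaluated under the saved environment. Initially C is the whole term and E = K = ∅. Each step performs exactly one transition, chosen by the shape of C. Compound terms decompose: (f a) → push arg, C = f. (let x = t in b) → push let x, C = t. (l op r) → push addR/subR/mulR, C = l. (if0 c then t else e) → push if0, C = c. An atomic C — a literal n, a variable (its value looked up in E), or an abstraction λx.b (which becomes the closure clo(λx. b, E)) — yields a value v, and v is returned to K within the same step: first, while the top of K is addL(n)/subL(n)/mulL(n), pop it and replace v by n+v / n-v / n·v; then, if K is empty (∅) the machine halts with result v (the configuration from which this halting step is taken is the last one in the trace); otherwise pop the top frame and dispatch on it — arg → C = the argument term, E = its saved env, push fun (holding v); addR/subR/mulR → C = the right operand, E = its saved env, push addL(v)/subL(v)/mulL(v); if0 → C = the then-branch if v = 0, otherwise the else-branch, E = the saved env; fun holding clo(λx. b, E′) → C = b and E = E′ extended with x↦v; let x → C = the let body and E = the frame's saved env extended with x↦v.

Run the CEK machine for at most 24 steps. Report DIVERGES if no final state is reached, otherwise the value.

[0] ⟨C=((λz. ((λw. ((λq. z) z)) -1)) (((λq. q) 7) + (-3 + 2))); E=∅; K=∅⟩
[1] ⟨C=(λz. ((λw. ((λq. z) z)) -1)); E=∅; K=[arg]⟩
[2] ⟨C=(((λq. q) 7) + (-3 + 2)); E=∅; K=[fun]⟩
[3] ⟨C=((λq. q) 7); E=∅; K=[addR :: fun]⟩
[4] ⟨C=(λq. q); E=∅; K=[arg :: addR :: fun]⟩
[5] ⟨C=7; E=∅; K=[fun :: addR :: fun]⟩
[6] ⟨C=q; E={q↦7}; K=[addR :: fun]⟩
[7] ⟨C=(-3 + 2); E=∅; K=[addL(7) :: fun]⟩
[8] ⟨C=-3; E=∅; K=[addR :: addL(7) :: fun]⟩
[9] ⟨C=2; E=∅; K=[addL(-3) :: addL(7) :: fun]⟩
[10] ⟨C=((λw. ((λq. z) z)) -1); E={z↦6}; K=∅⟩
[11] ⟨C=(λw. ((λq. z) z)); E={z↦6}; K=[arg]⟩
[12] ⟨C=-1; E={z↦6}; K=[fun]⟩
[13] ⟨C=((λq. z) z); E={w↦-1, z↦6}; K=∅⟩
[14] ⟨C=(λq. z); E={w↦-1, z↦6}; K=[arg]⟩
[15] ⟨C=z; E={w↦-1, z↦6}; K=[fun]⟩
[16] ⟨C=z; E={q↦6, w↦-1, z↦6}; K=∅⟩
→ final value 6

Answer: 6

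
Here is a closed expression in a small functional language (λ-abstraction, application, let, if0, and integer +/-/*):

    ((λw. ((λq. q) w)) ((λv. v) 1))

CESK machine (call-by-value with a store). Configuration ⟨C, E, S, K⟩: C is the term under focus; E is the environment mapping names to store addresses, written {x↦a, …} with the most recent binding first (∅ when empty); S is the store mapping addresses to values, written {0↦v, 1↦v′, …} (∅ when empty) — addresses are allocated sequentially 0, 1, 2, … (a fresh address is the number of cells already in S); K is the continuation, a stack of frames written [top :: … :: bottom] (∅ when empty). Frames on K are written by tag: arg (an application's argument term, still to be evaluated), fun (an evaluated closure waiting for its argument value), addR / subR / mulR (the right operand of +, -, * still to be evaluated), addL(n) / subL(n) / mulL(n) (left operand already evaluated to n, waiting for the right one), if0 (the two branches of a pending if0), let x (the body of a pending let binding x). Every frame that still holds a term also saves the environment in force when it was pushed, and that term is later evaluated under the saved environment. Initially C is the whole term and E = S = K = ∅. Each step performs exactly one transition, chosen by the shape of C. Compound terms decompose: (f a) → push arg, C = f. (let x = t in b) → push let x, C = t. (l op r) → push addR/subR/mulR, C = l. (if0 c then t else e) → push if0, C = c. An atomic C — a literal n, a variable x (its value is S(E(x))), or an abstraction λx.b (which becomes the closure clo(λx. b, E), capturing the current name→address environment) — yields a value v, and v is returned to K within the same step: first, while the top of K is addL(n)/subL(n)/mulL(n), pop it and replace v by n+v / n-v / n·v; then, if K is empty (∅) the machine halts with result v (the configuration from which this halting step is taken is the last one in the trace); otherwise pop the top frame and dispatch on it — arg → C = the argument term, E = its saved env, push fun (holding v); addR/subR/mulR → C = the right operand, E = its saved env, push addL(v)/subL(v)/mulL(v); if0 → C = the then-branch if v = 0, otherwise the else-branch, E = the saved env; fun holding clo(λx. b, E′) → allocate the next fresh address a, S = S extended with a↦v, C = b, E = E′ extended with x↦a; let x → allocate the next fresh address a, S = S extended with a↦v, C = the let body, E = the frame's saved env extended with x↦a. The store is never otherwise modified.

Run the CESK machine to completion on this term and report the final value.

0. ⟨C=((λw. ((λq. q) w)) ((λv. v) 1)); E=∅; S=∅; K=∅⟩
1. ⟨C=(λw. ((λq. q) w)); E=∅; S=∅; K=[arg]⟩
2. ⟨C=((λv. v) 1); E=∅; S=∅; K=[fun]⟩
3. ⟨C=(λv. v); E=∅; S=∅; K=[arg :: fun]⟩
4. ⟨C=1; E=∅; S=∅; K=[fun :: fun]⟩
5. ⟨C=v; E={v↦0}; S={0↦1}; K=[fun]⟩
6. ⟨C=((λq. q) w); E={w↦1}; S={0↦1, 1↦1}; K=∅⟩
7. ⟨C=(λq. q); E={w↦1}; S={0↦1, 1↦1}; K=[arg]⟩
8. ⟨C=w; E={w↦1}; S={0↦1, 1↦1}; K=[fun]⟩
9. ⟨C=q; E={q↦2, w↦1}; S={0↦1, 1↦1, 2↦1}; K=∅⟩
→ final value 1

Answer: 1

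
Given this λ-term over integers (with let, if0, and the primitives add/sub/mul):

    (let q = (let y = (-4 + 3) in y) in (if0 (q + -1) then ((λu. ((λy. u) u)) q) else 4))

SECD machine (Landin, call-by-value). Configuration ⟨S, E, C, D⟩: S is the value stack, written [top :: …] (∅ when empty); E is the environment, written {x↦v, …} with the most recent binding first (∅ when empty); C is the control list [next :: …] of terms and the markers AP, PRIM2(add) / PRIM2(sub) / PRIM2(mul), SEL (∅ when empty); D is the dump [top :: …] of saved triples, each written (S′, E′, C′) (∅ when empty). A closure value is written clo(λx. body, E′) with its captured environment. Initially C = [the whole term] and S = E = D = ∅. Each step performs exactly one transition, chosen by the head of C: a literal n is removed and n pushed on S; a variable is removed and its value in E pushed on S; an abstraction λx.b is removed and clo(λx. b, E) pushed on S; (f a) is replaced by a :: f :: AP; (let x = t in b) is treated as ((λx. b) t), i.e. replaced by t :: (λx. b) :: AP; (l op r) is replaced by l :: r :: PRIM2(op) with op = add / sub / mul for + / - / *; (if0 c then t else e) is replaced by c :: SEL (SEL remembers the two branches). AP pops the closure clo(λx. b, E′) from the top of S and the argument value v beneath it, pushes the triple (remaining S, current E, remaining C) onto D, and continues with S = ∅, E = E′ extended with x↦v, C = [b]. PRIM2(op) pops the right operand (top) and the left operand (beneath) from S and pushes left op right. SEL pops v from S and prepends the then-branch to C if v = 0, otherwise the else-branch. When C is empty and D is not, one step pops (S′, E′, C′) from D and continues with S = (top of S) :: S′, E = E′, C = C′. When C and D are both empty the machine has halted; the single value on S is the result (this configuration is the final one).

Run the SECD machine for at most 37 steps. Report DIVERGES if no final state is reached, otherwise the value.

step 0: ⟨S=∅; E=∅; C=[(let q = (let y = (-4 + 3) in y) in (if0 (q + -1) then ((λu. ((λy. u) u)) q) else 4))]; D=∅⟩
step 1: ⟨S=∅; E=∅; C=[(let y = (-4 + 3) in y) :: (λq. (if0 (q + -1) then ((λu. ((λy. u) u)) q) else 4)) :: AP]; D=∅⟩
step 2: ⟨S=∅; E=∅; C=[(-4 + 3) :: (λy. y) :: AP :: (λq. (if0 (q + -1) then ((λu. ((λy. u) u)) q) else 4)) :: AP]; D=∅⟩
step 3: ⟨S=∅; E=∅; C=[-4 :: 3 :: PRIM2(add) :: (λy. y) :: AP :: (λq. (if0 (q + -1) then ((λu. ((λy. u) u)) q) else 4)) :: AP]; D=∅⟩
step 4: ⟨S=[-4]; E=∅; C=[3 :: PRIM2(add) :: (λy. y) :: AP :: (λq. (if0 (q + -1) then ((λu. ((λy. u) u)) q) else 4)) :: AP]; D=∅⟩
step 5: ⟨S=[3 :: -4]; E=∅; C=[PRIM2(add) :: (λy. y) :: AP :: (λq. (if0 (q + -1) then ((λu. ((λy. u) u)) q) else 4)) :: AP]; D=∅⟩
step 6: ⟨S=[-1]; E=∅; C=[(λy. y) :: AP :: (λq. (if0 (q + -1) then ((λu. ((λy. u) u)) q) else 4)) :: AP]; D=∅⟩
step 7: ⟨S=[clo(λy. y, ∅) :: -1]; E=∅; C=[AP :: (λq. (if0 (q + -1) then ((λu. ((λy. u) u)) q) else 4)) :: AP]; D=∅⟩
step 8: ⟨S=∅; E={y↦-1}; C=[y]; D=[(∅, ∅, [(λq. (if0 (q + -1) then ((λu. ((λy. u) u)) q) else 4)) :: AP])]⟩
step 9: ⟨S=[-1]; E={y↦-1}; C=∅; D=[(∅, ∅, [(λq. (if0 (q + -1) then ((λu. ((λy. u) u)) q) else 4)) :: AP])]⟩
step 10: ⟨S=[-1]; E=∅; C=[(λq. (if0 (q + -1) then ((λu. ((λy. u) u)) q) else 4)) :: AP]; D=∅⟩
step 11: ⟨S=[clo(λq. (if0 (q + -1) then ((λu. ((λy. u) u)) q) else 4), ∅) :: -1]; E=∅; C=[AP]; D=∅⟩
step 12: ⟨S=∅; E={q↦-1}; C=[(if0 (q + -1) then ((λu. ((λy. u) u)) q) else 4)]; D=[(∅, ∅, ∅)]⟩
step 13: ⟨S=∅; E={q↦-1}; C=[(q + -1) :: SEL]; D=[(∅, ∅, ∅)]⟩
step 14: ⟨S=∅; E={q↦-1}; C=[q :: -1 :: PRIM2(add) :: SEL]; D=[(∅, ∅, ∅)]⟩
step 15: ⟨S=[-1]; E={q↦-1}; C=[-1 :: PRIM2(add) :: SEL]; D=[(∅, ∅, ∅)]⟩
step 16: ⟨S=[-1 :: -1]; E={q↦-1}; C=[PRIM2(add) :: SEL]; D=[(∅, ∅, ∅)]⟩
step 17: ⟨S=[-2]; E={q↦-1}; C=[SEL]; D=[(∅, ∅, ∅)]⟩
step 18: ⟨S=∅; E={q↦-1}; C=[4]; D=[(∅, ∅, ∅)]⟩
step 19: ⟨S=[4]; E={q↦-1}; C=∅; D=[(∅, ∅, ∅)]⟩
step 20: ⟨S=[4]; E=∅; C=∅; D=∅⟩
→ final value 4

Answer: 4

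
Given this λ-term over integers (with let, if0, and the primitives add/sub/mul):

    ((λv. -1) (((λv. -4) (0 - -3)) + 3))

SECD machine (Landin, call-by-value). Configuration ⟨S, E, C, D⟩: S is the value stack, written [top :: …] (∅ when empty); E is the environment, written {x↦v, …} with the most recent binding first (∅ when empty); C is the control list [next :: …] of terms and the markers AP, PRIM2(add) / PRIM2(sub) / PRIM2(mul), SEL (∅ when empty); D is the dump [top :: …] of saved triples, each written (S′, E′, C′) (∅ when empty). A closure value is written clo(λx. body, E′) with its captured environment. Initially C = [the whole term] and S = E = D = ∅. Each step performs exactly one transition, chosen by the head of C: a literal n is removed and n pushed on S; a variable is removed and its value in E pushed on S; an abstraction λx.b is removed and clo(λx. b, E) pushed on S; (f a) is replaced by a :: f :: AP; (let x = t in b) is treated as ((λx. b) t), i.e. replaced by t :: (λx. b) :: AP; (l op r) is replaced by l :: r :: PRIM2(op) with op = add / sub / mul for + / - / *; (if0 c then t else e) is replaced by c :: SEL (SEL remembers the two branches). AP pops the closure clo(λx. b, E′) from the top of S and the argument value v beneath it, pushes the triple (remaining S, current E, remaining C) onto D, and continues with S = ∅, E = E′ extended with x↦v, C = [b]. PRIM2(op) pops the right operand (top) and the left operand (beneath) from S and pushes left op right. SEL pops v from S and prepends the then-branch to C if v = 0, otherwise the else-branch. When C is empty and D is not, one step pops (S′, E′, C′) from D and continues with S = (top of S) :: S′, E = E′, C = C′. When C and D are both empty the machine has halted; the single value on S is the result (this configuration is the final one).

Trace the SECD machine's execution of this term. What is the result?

Answer: -1

Machine steps:
[0] ⟨S=∅; E=∅; C=[((λv. -1) (((λv. -4) (0 - -3)) + 3))]; D=∅⟩
[1] ⟨S=∅; E=∅; C=[(((λv. -4) (0 - -3)) + 3) :: (λv. -1) :: AP]; D=∅⟩
[2] ⟨S=∅; E=∅; C=[((λv. -4) (0 - -3)) :: 3 :: PRIM2(add) :: (λv. -1) :: AP]; D=∅⟩
[3] ⟨S=∅; E=∅; C=[(0 - -3) :: (λv. -4) :: AP :: 3 :: PRIM2(add) :: (λv. -1) :: AP]; D=∅⟩
[4] ⟨S=∅; E=∅; C=[0 :: -3 :: PRIM2(sub) :: (λv. -4) :: AP :: 3 :: PRIM2(add) :: (λv. -1) :: AP]; D=∅⟩
[5] ⟨S=[0]; E=∅; C=[-3 :: PRIM2(sub) :: (λv. -4) :: AP :: 3 :: PRIM2(add) :: (λv. -1) :: AP]; D=∅⟩
[6] ⟨S=[-3 :: 0]; E=∅; C=[PRIM2(sub) :: (λv. -4) :: AP :: 3 :: PRIM2(add) :: (λv. -1) :: AP]; D=∅⟩
[7] ⟨S=[3]; E=∅; C=[(λv. -4) :: AP :: 3 :: PRIM2(add) :: (λv. -1) :: AP]; D=∅⟩
[8] ⟨S=[clo(λv. -4, ∅) :: 3]; E=∅; C=[AP :: 3 :: PRIM2(add) :: (λv. -1) :: AP]; D=∅⟩
[9] ⟨S=∅; E={v↦3}; C=[-4]; D=[(∅, ∅, [3 :: PRIM2(add) :: (λv. -1) :: AP])]⟩
[10] ⟨S=[-4]; E={v↦3}; C=∅; D=[(∅, ∅, [3 :: PRIM2(add) :: (λv. -1) :: AP])]⟩
[11] ⟨S=[-4]; E=∅; C=[3 :: PRIM2(add) :: (λv. -1) :: AP]; D=∅⟩
[12] ⟨S=[3 :: -4]; E=∅; C=[PRIM2(add) :: (λv. -1) :: AP]; D=∅⟩
[13] ⟨S=[-1]; E=∅; C=[(λv. -1) :: AP]; D=∅⟩
[14] ⟨S=[clo(λv. -1, ∅) :: -1]; E=∅; C=[AP]; D=∅⟩
[15] ⟨S=∅; E={v↦-1}; C=[-1]; D=[(∅, ∅, ∅)]⟩
[16] ⟨S=[-1]; E={v↦-1}; C=∅; D=[(∅, ∅, ∅)]⟩
[17] ⟨S=[-1]; E=∅; C=∅; D=∅⟩
→ final value -1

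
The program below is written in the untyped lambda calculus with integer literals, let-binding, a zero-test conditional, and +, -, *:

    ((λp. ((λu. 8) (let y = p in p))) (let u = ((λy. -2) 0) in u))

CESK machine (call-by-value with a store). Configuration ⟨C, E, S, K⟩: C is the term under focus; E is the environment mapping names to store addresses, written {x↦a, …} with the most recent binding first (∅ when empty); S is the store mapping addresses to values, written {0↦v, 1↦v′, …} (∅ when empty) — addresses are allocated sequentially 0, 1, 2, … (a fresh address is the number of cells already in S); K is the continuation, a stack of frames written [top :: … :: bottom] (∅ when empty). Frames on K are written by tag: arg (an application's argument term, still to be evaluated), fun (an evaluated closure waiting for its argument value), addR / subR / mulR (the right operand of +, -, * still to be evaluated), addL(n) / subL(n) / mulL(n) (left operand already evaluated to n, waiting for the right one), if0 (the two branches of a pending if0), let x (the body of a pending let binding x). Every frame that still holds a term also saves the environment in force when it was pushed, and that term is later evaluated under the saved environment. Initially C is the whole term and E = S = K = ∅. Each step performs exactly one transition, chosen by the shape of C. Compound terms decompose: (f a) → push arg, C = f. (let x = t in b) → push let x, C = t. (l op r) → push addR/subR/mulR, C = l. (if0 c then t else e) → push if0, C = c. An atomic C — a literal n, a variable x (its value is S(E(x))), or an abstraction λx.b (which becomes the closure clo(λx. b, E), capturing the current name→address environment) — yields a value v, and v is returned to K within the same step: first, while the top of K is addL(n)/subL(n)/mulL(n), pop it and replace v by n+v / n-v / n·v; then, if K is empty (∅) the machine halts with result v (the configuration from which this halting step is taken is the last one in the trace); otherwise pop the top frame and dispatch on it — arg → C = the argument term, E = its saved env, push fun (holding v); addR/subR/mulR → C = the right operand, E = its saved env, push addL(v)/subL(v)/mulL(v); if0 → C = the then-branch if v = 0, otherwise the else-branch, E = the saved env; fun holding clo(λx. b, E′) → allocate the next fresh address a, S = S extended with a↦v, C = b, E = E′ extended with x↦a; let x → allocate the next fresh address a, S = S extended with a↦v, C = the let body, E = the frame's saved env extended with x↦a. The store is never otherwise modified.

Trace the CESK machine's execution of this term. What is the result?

0. [C=((λp. ((λu. 8) (let y = p in p))) (let u = ((λy. -2) 0) in u)) | E=∅ | S=∅ | K=∅]
1. [C=(λp. ((λu. 8) (let y = p in p))) | E=∅ | S=∅ | K=[arg]]
2. [C=(let u = ((λy. -2) 0) in u) | E=∅ | S=∅ | K=[fun]]
3. [C=((λy. -2) 0) | E=∅ | S=∅ | K=[let u :: fun]]
4. [C=(λy. -2) | E=∅ | S=∅ | K=[arg :: let u :: fun]]
5. [C=0 | E=∅ | S=∅ | K=[fun :: let u :: fun]]
6. [C=-2 | E={y↦0} | S={0↦0} | K=[let u :: fun]]
7. [C=u | E={u↦1} | S={0↦0, 1↦-2} | K=[fun]]
8. [C=((λu. 8) (let y = p in p)) | E={p↦2} | S={0↦0, 1↦-2, 2↦-2} | K=∅]
9. [C=(λu. 8) | E={p↦2} | S={0↦0, 1↦-2, 2↦-2} | K=[arg]]
10. [C=(let y = p in p) | E={p↦2} | S={0↦0, 1↦-2, 2↦-2} | K=[fun]]
11. [C=p | E={p↦2} | S={0↦0, 1↦-2, 2↦-2} | K=[let y :: fun]]
12. [C=p | E={y↦3, p↦2} | S={0↦0, 1↦-2, 2↦-2, 3↦-2} | K=[fun]]
13. [C=8 | E={u↦4, p↦2} | S={0↦0, 1↦-2, 2↦-2, 3↦-2, 4↦-2} | K=∅]
→ final value 8

Answer: 8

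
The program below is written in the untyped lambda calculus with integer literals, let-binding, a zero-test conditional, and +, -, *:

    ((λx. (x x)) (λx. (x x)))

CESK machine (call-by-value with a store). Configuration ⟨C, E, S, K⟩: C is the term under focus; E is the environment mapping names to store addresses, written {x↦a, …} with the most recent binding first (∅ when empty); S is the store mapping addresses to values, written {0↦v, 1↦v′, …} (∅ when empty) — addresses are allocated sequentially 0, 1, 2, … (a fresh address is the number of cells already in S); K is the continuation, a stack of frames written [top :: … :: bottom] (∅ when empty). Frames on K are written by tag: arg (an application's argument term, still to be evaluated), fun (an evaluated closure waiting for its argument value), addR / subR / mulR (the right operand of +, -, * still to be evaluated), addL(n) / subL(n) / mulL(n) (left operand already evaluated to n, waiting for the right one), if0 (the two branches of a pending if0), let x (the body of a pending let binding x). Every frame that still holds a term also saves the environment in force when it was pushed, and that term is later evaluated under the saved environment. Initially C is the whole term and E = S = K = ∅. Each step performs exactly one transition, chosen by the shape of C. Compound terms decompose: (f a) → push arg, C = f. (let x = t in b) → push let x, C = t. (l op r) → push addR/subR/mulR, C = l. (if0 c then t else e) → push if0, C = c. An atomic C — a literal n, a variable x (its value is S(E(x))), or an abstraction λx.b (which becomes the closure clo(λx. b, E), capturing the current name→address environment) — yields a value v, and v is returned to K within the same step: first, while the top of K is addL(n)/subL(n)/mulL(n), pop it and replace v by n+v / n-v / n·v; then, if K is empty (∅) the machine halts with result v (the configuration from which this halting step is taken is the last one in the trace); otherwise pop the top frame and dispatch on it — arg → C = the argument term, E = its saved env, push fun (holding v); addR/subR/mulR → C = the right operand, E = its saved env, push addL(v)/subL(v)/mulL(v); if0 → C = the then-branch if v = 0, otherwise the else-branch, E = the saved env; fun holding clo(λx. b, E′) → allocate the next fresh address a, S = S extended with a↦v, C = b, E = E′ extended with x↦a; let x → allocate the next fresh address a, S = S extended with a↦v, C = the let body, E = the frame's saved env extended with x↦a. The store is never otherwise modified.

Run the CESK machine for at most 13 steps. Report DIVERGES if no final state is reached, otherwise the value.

t=0: ⟨C=((λx. (x x)) (λx. (x x))); E=∅; S=∅; K=∅⟩
t=1: ⟨C=(λx. (x x)); E=∅; S=∅; K=[arg]⟩
t=2: ⟨C=(λx. (x x)); E=∅; S=∅; K=[fun]⟩
t=3: ⟨C=(x x); E={x↦0}; S={0↦clo(λx. (x x), ∅)}; K=∅⟩
t=4: ⟨C=x; E={x↦0}; S={0↦clo(λx. (x x), ∅)}; K=[arg]⟩
t=5: ⟨C=x; E={x↦0}; S={0↦clo(λx. (x x), ∅)}; K=[fun]⟩
t=6: ⟨C=(x x); E={x↦1}; S={0↦clo(λx. (x x), ∅), 1↦clo(λx. (x x), ∅)}; K=∅⟩
t=7: ⟨C=x; E={x↦1}; S={0↦clo(λx. (x x), ∅), 1↦clo(λx. (x x), ∅)}; K=[arg]⟩
t=8: ⟨C=x; E={x↦1}; S={0↦clo(λx. (x x), ∅), 1↦clo(λx. (x x), ∅)}; K=[fun]⟩
t=9: ⟨C=(x x); E={x↦2}; S={0↦clo(λx. (x x), ∅), 1↦clo(λx. (x x), ∅), 2↦clo(λx. (x x), ∅)}; K=∅⟩
t=10: ⟨C=x; E={x↦2}; S={0↦clo(λx. (x x), ∅), 1↦clo(λx. (x x), ∅), 2↦clo(λx. (x x), ∅)}; K=[arg]⟩
t=11: ⟨C=x; E={x↦2}; S={0↦clo(λx. (x x), ∅), 1↦clo(λx. (x x), ∅), 2↦clo(λx. (x x), ∅)}; K=[fun]⟩
t=12: ⟨C=(x x); E={x↦3}; S={0↦clo(λx. (x x), ∅), 1↦clo(λx. (x x), ∅), 2↦clo(λx. (x x), ∅), 3↦clo(λx. (x x), ∅)}; K=∅⟩
t=13: ⟨C=x; E={x↦3}; S={0↦clo(λx. (x x), ∅), 1↦clo(λx. (x x), ∅), 2↦clo(λx. (x x), ∅), 3↦clo(λx. (x x), ∅)}; K=[arg]⟩
→ 13 transitions taken and the configuration is still not final: no result within 13 steps

Answer: DIVERGES (no final state within 13 steps)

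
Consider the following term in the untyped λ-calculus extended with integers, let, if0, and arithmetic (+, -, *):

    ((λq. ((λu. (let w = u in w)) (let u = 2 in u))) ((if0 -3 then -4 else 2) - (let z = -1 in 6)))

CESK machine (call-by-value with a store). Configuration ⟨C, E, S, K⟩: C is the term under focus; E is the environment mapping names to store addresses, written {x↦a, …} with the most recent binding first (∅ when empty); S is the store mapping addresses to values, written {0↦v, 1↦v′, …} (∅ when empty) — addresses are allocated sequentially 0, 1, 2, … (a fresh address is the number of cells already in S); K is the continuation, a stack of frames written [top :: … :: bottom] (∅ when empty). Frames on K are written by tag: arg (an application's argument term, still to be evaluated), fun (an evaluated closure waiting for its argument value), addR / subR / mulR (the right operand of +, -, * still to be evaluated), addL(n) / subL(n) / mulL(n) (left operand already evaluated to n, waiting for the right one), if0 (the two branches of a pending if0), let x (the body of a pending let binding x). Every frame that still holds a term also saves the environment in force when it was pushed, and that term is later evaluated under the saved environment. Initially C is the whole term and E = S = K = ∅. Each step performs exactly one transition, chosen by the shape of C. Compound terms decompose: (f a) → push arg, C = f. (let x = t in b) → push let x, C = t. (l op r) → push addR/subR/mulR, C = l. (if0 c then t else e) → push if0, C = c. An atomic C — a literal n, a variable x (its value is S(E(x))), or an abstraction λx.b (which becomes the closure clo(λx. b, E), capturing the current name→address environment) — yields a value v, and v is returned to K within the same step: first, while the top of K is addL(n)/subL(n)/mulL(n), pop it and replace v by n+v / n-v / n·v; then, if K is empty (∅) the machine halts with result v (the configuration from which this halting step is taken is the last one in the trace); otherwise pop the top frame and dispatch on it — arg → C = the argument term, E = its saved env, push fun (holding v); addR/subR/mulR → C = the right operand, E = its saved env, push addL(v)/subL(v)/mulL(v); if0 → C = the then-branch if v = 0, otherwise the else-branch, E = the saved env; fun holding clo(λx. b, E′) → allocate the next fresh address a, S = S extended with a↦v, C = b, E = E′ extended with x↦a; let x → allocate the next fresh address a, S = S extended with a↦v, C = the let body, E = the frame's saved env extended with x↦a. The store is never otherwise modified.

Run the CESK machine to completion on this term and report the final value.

Answer: 2

Derivation:
t=0: [C=((λq. ((λu. (let w = u in w)) (let u = 2 in u))) ((if0 -3 then -4 else 2) - (let z = -1 in 6))) | E=∅ | S=∅ | K=∅]
t=1: [C=(λq. ((λu. (let w = u in w)) (let u = 2 in u))) | E=∅ | S=∅ | K=[arg]]
t=2: [C=((if0 -3 then -4 else 2) - (let z = -1 in 6)) | E=∅ | S=∅ | K=[fun]]
t=3: [C=(if0 -3 then -4 else 2) | E=∅ | S=∅ | K=[subR :: fun]]
t=4: [C=-3 | E=∅ | S=∅ | K=[if0 :: subR :: fun]]
t=5: [C=2 | E=∅ | S=∅ | K=[subR :: fun]]
t=6: [C=(let z = -1 in 6) | E=∅ | S=∅ | K=[subL(2) :: fun]]
t=7: [C=-1 | E=∅ | S=∅ | K=[let z :: subL(2) :: fun]]
t=8: [C=6 | E={z↦0} | S={0↦-1} | K=[subL(2) :: fun]]
t=9: [C=((λu. (let w = u in w)) (let u = 2 in u)) | E={q↦1} | S={0↦-1, 1↦-4} | K=∅]
t=10: [C=(λu. (let w = u in w)) | E={q↦1} | S={0↦-1, 1↦-4} | K=[arg]]
t=11: [C=(let u = 2 in u) | E={q↦1} | S={0↦-1, 1↦-4} | K=[fun]]
t=12: [C=2 | E={q↦1} | S={0↦-1, 1↦-4} | K=[let u :: fun]]
t=13: [C=u | E={u↦2, q↦1} | S={0↦-1, 1↦-4, 2↦2} | K=[fun]]
t=14: [C=(let w = u in w) | E={u↦3, q↦1} | S={0↦-1, 1↦-4, 2↦2, 3↦2} | K=∅]
t=15: [C=u | E={u↦3, q↦1} | S={0↦-1, 1↦-4, 2↦2, 3↦2} | K=[let w]]
t=16: [C=w | E={w↦4, u↦3, q↦1} | S={0↦-1, 1↦-4, 2↦2, 3↦2, 4↦2} | K=∅]
→ final value 2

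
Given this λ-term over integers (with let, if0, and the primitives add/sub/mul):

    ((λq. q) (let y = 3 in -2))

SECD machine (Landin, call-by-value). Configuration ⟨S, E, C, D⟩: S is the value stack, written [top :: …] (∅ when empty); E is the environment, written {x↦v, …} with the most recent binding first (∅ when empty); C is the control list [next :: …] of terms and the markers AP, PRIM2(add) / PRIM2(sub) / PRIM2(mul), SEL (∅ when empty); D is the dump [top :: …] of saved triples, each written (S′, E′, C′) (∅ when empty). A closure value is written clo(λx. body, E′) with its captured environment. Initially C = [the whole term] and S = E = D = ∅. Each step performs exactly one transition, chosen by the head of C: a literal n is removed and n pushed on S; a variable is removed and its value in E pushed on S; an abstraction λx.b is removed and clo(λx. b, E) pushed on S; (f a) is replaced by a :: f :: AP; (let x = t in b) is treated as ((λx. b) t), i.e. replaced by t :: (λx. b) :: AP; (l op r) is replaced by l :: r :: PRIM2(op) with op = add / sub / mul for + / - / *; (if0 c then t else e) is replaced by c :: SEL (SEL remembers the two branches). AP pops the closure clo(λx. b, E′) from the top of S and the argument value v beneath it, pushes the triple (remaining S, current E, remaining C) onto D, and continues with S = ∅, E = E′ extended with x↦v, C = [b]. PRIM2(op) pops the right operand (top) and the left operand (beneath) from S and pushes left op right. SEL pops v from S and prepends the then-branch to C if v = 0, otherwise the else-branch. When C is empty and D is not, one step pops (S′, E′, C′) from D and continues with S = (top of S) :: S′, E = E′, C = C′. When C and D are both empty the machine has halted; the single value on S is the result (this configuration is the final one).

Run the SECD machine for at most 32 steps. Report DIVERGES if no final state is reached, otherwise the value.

Answer: -2

Derivation:
step 0: <S=∅, E=∅, C=[((λq. q) (let y = 3 in -2))], D=∅>
step 1: <S=∅, E=∅, C=[(let y = 3 in -2) :: (λq. q) :: AP], D=∅>
step 2: <S=∅, E=∅, C=[3 :: (λy. -2) :: AP :: (λq. q) :: AP], D=∅>
step 3: <S=[3], E=∅, C=[(λy. -2) :: AP :: (λq. q) :: AP], D=∅>
step 4: <S=[clo(λy. -2, ∅) :: 3], E=∅, C=[AP :: (λq. q) :: AP], D=∅>
step 5: <S=∅, E={y↦3}, C=[-2], D=[(∅, ∅, [(λq. q) :: AP])]>
step 6: <S=[-2], E={y↦3}, C=∅, D=[(∅, ∅, [(λq. q) :: AP])]>
step 7: <S=[-2], E=∅, C=[(λq. q) :: AP], D=∅>
step 8: <S=[clo(λq. q, ∅) :: -2], E=∅, C=[AP], D=∅>
step 9: <S=∅, E={q↦-2}, C=[q], D=[(∅, ∅, ∅)]>
step 10: <S=[-2], E={q↦-2}, C=∅, D=[(∅, ∅, ∅)]>
step 11: <S=[-2], E=∅, C=∅, D=∅>
→ final value -2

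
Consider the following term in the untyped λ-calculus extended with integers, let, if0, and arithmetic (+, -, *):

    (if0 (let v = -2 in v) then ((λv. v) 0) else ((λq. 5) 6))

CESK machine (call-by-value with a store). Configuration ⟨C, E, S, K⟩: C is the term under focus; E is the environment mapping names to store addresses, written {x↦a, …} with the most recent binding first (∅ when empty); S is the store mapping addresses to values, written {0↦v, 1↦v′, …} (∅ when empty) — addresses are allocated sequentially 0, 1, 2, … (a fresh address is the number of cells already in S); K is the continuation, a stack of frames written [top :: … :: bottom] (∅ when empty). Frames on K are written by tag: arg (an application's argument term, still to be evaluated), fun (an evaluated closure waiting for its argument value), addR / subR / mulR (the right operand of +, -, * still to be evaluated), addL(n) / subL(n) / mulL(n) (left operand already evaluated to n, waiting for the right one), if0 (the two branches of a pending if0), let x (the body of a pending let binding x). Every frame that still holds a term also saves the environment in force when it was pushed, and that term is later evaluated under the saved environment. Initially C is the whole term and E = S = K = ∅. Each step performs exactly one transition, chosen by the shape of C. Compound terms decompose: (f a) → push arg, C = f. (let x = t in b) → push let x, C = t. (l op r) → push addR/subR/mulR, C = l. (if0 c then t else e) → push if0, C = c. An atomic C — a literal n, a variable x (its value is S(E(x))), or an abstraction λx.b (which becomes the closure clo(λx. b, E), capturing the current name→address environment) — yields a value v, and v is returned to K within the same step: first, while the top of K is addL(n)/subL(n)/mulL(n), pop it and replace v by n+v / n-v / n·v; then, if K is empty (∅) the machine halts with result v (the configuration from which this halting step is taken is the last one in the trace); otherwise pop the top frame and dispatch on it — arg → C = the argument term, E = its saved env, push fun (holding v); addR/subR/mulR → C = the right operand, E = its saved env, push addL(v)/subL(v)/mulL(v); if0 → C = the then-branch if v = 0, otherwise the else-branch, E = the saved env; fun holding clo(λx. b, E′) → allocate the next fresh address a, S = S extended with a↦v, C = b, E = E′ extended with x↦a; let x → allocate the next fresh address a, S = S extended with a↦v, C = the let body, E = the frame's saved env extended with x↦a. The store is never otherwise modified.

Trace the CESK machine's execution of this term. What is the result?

0. [C=(if0 (let v = -2 in v) then ((λv. v) 0) else ((λq. 5) 6)) | E=∅ | S=∅ | K=∅]
1. [C=(let v = -2 in v) | E=∅ | S=∅ | K=[if0]]
2. [C=-2 | E=∅ | S=∅ | K=[let v :: if0]]
3. [C=v | E={v↦0} | S={0↦-2} | K=[if0]]
4. [C=((λq. 5) 6) | E=∅ | S={0↦-2} | K=∅]
5. [C=(λq. 5) | E=∅ | S={0↦-2} | K=[arg]]
6. [C=6 | E=∅ | S={0↦-2} | K=[fun]]
7. [C=5 | E={q↦1} | S={0↦-2, 1↦6} | K=∅]
→ final value 5

Answer: 5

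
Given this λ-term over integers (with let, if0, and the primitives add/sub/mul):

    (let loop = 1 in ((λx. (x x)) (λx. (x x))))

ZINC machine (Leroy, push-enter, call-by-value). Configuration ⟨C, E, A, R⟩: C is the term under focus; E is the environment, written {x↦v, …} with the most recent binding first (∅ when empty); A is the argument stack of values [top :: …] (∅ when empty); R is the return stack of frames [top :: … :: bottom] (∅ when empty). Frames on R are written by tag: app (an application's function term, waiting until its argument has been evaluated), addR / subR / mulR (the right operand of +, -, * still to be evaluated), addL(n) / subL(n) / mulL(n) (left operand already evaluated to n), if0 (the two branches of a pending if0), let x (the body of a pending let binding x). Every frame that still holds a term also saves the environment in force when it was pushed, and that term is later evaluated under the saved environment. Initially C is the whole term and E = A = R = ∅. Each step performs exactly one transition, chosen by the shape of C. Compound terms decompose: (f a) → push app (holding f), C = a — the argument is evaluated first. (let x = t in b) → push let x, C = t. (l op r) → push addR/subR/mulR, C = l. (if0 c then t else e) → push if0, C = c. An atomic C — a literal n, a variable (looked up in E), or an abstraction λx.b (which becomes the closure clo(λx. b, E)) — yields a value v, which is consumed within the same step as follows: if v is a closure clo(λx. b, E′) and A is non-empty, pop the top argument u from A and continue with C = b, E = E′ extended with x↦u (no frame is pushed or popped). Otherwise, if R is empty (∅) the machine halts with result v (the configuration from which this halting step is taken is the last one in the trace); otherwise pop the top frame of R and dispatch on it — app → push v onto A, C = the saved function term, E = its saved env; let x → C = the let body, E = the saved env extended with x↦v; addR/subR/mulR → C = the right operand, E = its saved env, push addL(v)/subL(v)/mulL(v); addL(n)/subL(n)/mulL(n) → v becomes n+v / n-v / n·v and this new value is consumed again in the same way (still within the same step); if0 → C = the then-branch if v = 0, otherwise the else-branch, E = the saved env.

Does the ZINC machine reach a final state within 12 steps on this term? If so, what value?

Answer: DIVERGES (no final state within 12 steps)

Execution trace:
[0] [C=(let loop = 1 in ((λx. (x x)) (λx. (x x)))) | E=∅ | A=∅ | R=∅]
[1] [C=1 | E=∅ | A=∅ | R=[let loop]]
[2] [C=((λx. (x x)) (λx. (x x))) | E={loop↦1} | A=∅ | R=∅]
[3] [C=(λx. (x x)) | E={loop↦1} | A=∅ | R=[app]]
[4] [C=(λx. (x x)) | E={loop↦1} | A=[clo(λx. (x x), {loop↦1})] | R=∅]
[5] [C=(x x) | E={x↦clo(λx. (x x), {loop↦1}), loop↦1} | A=∅ | R=∅]
[6] [C=x | E={x↦clo(λx. (x x), {loop↦1}), loop↦1} | A=∅ | R=[app]]
[7] [C=x | E={x↦clo(λx. (x x), {loop↦1}), loop↦1} | A=[clo(λx. (x x), {loop↦1})] | R=∅]
… configuration repeats with period 3 (steps 5–7 recur indefinitely) …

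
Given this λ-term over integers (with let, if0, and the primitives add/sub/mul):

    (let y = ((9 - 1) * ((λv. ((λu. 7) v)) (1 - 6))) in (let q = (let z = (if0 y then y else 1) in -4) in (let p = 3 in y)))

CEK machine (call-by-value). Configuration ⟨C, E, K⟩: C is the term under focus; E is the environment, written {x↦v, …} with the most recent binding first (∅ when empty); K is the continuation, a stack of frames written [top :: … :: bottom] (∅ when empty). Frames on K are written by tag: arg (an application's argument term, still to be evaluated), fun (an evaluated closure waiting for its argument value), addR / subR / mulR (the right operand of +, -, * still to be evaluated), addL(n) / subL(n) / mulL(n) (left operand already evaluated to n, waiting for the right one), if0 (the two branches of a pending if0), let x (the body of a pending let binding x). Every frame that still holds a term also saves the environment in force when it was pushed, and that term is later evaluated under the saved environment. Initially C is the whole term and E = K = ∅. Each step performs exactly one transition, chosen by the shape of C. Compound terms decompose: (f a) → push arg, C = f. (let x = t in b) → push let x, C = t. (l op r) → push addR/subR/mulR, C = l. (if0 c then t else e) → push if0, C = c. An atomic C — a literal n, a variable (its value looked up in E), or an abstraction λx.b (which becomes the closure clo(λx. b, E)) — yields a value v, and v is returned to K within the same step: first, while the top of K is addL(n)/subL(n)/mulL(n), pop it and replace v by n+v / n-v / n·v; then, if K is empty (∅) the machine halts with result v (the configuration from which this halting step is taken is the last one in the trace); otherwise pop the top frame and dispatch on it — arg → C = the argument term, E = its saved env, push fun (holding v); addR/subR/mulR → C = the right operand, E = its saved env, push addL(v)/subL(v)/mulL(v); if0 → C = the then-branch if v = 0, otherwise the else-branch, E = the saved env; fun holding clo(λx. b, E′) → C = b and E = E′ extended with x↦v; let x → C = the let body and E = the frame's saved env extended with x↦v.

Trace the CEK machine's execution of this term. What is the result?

t=0: [C=(let y = ((9 - 1) * ((λv. ((λu. 7) v)) (1 - 6))) in (let q = (let z = (if0 y then y else 1) in -4) in (let p = 3 in y))) | E=∅ | K=∅]
t=1: [C=((9 - 1) * ((λv. ((λu. 7) v)) (1 - 6))) | E=∅ | K=[let y]]
t=2: [C=(9 - 1) | E=∅ | K=[mulR :: let y]]
t=3: [C=9 | E=∅ | K=[subR :: mulR :: let y]]
t=4: [C=1 | E=∅ | K=[subL(9) :: mulR :: let y]]
t=5: [C=((λv. ((λu. 7) v)) (1 - 6)) | E=∅ | K=[mulL(8) :: let y]]
t=6: [C=(λv. ((λu. 7) v)) | E=∅ | K=[arg :: mulL(8) :: let y]]
t=7: [C=(1 - 6) | E=∅ | K=[fun :: mulL(8) :: let y]]
t=8: [C=1 | E=∅ | K=[subR :: fun :: mulL(8) :: let y]]
t=9: [C=6 | E=∅ | K=[subL(1) :: fun :: mulL(8) :: let y]]
t=10: [C=((λu. 7) v) | E={v↦-5} | K=[mulL(8) :: let y]]
t=11: [C=(λu. 7) | E={v↦-5} | K=[arg :: mulL(8) :: let y]]
t=12: [C=v | E={v↦-5} | K=[fun :: mulL(8) :: let y]]
t=13: [C=7 | E={u↦-5, v↦-5} | K=[mulL(8) :: let y]]
t=14: [C=(let q = (let z = (if0 y then y else 1) in -4) in (let p = 3 in y)) | E={y↦56} | K=∅]
t=15: [C=(let z = (if0 y then y else 1) in -4) | E={y↦56} | K=[let q]]
t=16: [C=(if0 y then y else 1) | E={y↦56} | K=[let z :: let q]]
t=17: [C=y | E={y↦56} | K=[if0 :: let z :: let q]]
t=18: [C=1 | E={y↦56} | K=[let z :: let q]]
t=19: [C=-4 | E={z↦1, y↦56} | K=[let q]]
t=20: [C=(let p = 3 in y) | E={q↦-4, y↦56} | K=∅]
t=21: [C=3 | E={q↦-4, y↦56} | K=[let p]]
t=22: [C=y | E={p↦3, q↦-4, y↦56} | K=∅]
→ final value 56

Answer: 56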